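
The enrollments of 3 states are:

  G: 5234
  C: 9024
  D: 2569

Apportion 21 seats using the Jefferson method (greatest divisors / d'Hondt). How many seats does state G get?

Standard divisor 16827/21 ≈ 801.286; standard quotas: G 6.532, C 11.262, D 3.206.
Rounding down gives 6, 11, 3 = 20 seats, so the divisor must be adjusted.
With modified divisor 750: modified quotas G 6.979, C 12.032, D 3.425.
Rounding down: G 6, C 12, D 3 (total 21).
G receives 6.

6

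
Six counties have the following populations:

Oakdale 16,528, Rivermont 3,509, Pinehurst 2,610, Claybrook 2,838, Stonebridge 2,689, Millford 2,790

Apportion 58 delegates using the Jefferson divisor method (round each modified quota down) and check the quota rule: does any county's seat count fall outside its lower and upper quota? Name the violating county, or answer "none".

Standard quotas: Oakdale 30.959, Rivermont 6.573, Pinehurst 4.889, Claybrook 5.316, Stonebridge 5.037, Millford 5.226.
Jefferson allocation: Oakdale 32, Rivermont 6, Pinehurst 5, Claybrook 5, Stonebridge 5, Millford 5.
Oakdale has quota 30.959 (lower 30, upper 31) but receives 32 — outside the quota interval.

Oakdale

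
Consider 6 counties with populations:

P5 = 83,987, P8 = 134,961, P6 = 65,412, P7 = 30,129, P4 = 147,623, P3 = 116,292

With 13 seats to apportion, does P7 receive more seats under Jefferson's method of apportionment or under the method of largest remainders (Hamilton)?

Jefferson: P5 2, P8 3, P6 1, P7 0, P4 4, P3 3.
Hamilton: P5 2, P8 3, P6 1, P7 1, P4 3, P3 3.
P7 gets 0 under Jefferson and 1 under Hamilton.

Hamilton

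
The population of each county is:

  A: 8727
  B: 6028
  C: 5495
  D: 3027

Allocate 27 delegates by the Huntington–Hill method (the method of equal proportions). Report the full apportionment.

A: 10, B: 7, C: 6, D: 4

With divisor 861: modified quotas A 10.136, B 7.001, C 6.382, D 3.516.
Geometric-mean thresholds: A √(10·11)=10.488, B √(7·8)=7.483, C √(6·7)=6.481, D √(3·4)=3.464.
Each quota rounded against its threshold gives A 10, B 7, C 6, D 4 (total 27).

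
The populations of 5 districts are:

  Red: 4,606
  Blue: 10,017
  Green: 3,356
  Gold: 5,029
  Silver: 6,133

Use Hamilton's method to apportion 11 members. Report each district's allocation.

Red 2; Blue 4; Green 1; Gold 2; Silver 2

Standard divisor: 29141 ÷ 11 ≈ 2649.182.
Standard quotas: Red 1.7387, Blue 3.7812, Green 1.2668, Gold 1.8983, Silver 2.3151.
Lower quotas: Red 1, Blue 3, Green 1, Gold 1, Silver 2 (sum 8, leaving 3 seats).
Remainders in descending order: Gold 0.8983, Blue 0.7812, Red 0.7387, Silver 0.3151, Green 0.2668.
Largest remainders: Gold, Blue, Red receive the extra seats.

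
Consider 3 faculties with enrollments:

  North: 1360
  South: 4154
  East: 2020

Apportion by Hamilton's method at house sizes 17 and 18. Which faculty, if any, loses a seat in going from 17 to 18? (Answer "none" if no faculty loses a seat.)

none

At 17 seats: North 3, South 9, East 5.
At 18 seats: North 3, South 10, East 5.
No faculty's allocation decreased.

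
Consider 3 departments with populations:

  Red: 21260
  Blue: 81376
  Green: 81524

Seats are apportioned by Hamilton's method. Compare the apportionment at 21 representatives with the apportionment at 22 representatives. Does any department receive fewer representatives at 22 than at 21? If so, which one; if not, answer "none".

At 21 seats: Red 3, Blue 9, Green 9.
At 22 seats: Red 2, Blue 10, Green 10.
Red drops from 3 to 2.

Red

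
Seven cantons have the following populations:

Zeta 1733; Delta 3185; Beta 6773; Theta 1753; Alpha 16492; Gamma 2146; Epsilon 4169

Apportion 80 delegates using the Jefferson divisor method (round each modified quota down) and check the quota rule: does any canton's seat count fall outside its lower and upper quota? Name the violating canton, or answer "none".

Standard quotas: Zeta 3.824, Delta 7.029, Beta 14.947, Theta 3.869, Alpha 36.395, Gamma 4.736, Epsilon 9.200.
Jefferson allocation: Zeta 3, Delta 7, Beta 15, Theta 4, Alpha 38, Gamma 4, Epsilon 9.
Alpha has quota 36.395 (lower 36, upper 37) but receives 38 — outside the quota interval.

Alpha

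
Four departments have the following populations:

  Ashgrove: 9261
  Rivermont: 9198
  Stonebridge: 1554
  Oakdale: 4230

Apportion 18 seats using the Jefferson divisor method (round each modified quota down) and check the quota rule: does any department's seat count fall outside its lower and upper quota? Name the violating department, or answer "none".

none

Standard quotas: Ashgrove 6.876, Rivermont 6.829, Stonebridge 1.154, Oakdale 3.141.
Jefferson allocation: Ashgrove 7, Rivermont 7, Stonebridge 1, Oakdale 3.
Every allocation lies between the lower and upper quota.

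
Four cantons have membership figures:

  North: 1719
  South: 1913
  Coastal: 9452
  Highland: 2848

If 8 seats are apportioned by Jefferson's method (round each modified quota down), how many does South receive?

Standard divisor 15932/8 ≈ 1991.5; standard quotas: North 0.863, South 0.961, Coastal 4.746, Highland 1.430.
Rounding down gives 0, 0, 4, 1 = 5 seats, so the divisor must be adjusted.
With modified divisor 1600: modified quotas North 1.074, South 1.196, Coastal 5.907, Highland 1.780.
Rounding down: North 1, South 1, Coastal 5, Highland 1 (total 8).
South receives 1.

1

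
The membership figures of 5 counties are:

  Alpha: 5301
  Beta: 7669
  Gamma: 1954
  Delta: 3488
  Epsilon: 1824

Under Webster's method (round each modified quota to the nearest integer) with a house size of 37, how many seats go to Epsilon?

Standard divisor 20236/37 ≈ 546.919; standard quotas: Alpha 9.692, Beta 14.022, Gamma 3.573, Delta 6.378, Epsilon 3.335.
Rounding to the nearest integer gives Alpha 10, Beta 14, Gamma 4, Delta 6, Epsilon 3 — total 37, matching the house size, so no adjustment is needed.
Epsilon receives 3.

3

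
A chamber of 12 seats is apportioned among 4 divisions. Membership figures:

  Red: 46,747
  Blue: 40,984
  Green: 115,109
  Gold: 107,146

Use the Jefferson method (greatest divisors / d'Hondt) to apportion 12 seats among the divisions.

Red 2; Blue 1; Green 5; Gold 4

Standard divisor 309986/12 ≈ 25832.167; standard quotas: Red 1.810, Blue 1.587, Green 4.456, Gold 4.148.
Rounding down gives 1, 1, 4, 4 = 10 seats, so the divisor must be adjusted.
With modified divisor 22200: modified quotas Red 2.106, Blue 1.846, Green 5.185, Gold 4.826.
Rounding down: Red 2, Blue 1, Green 5, Gold 4 (total 12).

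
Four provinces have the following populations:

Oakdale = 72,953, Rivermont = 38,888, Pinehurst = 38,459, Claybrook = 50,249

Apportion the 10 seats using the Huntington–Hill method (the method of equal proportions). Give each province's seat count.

Oakdale: 4; Rivermont: 2; Pinehurst: 2; Claybrook: 2

With divisor 20787: modified quotas Oakdale 3.510, Rivermont 1.871, Pinehurst 1.850, Claybrook 2.417.
Geometric-mean thresholds: Oakdale √(3·4)=3.464, Rivermont √(1·2)=1.414, Pinehurst √(1·2)=1.414, Claybrook √(2·3)=2.449.
Each quota rounded against its threshold gives Oakdale 4, Rivermont 2, Pinehurst 2, Claybrook 2 (total 10).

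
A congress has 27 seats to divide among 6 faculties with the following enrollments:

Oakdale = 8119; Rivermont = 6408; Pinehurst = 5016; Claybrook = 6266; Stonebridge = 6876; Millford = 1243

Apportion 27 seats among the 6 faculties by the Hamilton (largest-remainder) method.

Oakdale=6; Rivermont=5; Pinehurst=4; Claybrook=5; Stonebridge=6; Millford=1

The standard divisor is 33928/27 ≈ 1256.593.
Standard quotas: Oakdale 6.4611, Rivermont 5.0995, Pinehurst 3.9917, Claybrook 4.9865, Stonebridge 5.4719, Millford 0.9892.
Lower quotas: Oakdale 6, Rivermont 5, Pinehurst 3, Claybrook 4, Stonebridge 5, Millford 0 (sum 23, leaving 4 seats).
Remainders in descending order: Pinehurst 0.9917, Millford 0.9892, Claybrook 0.9865, Stonebridge 0.4719, Oakdale 0.4611, Rivermont 0.0995.
The surplus seats go to Pinehurst, Millford, Claybrook, Stonebridge.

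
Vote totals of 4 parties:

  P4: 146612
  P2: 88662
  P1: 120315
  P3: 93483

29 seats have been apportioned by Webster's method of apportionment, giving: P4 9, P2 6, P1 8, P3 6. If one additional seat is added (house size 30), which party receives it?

Priority for the next seat is population ÷ (current seats + 0.5).
Priorities: P4 15432.842, P2 13640.308, P1 14154.706, P3 14382.000.
Highest priority: P4.

P4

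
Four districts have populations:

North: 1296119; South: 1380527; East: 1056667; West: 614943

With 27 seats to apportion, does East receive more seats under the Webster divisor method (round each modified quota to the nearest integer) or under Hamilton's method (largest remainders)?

Webster: North 8, South 8, East 7, West 4.
Hamilton: North 8, South 9, East 6, West 4.
East gets 7 under Webster and 6 under Hamilton.

Webster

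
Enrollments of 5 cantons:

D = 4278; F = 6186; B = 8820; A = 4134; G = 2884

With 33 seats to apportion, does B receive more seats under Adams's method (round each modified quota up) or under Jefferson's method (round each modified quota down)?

Jefferson

Adams: D 5, F 8, B 11, A 5, G 4.
Jefferson: D 5, F 8, B 12, A 5, G 3.
B gets 11 under Adams and 12 under Jefferson.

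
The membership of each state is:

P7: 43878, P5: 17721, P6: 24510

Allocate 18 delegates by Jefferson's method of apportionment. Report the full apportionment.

Standard divisor 86109/18 ≈ 4783.833; standard quotas: P7 9.172, P5 3.704, P6 5.124.
Rounding down gives 9, 3, 5 = 17 seats, so the divisor must be adjusted.
With modified divisor 4400: modified quotas P7 9.972, P5 4.027, P6 5.570.
Rounding down: P7 9, P5 4, P6 5 (total 18).

P7: 9; P5: 4; P6: 5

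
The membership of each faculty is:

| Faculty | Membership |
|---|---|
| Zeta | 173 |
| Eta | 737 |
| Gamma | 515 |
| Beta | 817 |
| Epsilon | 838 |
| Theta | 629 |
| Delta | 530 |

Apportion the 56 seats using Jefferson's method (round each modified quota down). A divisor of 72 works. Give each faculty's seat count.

With modified divisor 72: modified quotas Zeta 2.403, Eta 10.236, Gamma 7.153, Beta 11.347, Epsilon 11.639, Theta 8.736, Delta 7.361.
Rounding down: Zeta 2, Eta 10, Gamma 7, Beta 11, Epsilon 11, Theta 8, Delta 7 (total 56).

Zeta=2, Eta=10, Gamma=7, Beta=11, Epsilon=11, Theta=8, Delta=7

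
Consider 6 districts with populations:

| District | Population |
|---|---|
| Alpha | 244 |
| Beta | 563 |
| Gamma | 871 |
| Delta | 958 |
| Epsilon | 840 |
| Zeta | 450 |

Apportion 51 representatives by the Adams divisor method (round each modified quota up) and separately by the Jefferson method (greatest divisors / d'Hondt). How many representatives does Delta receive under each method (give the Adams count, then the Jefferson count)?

Adams: Alpha 4, Beta 7, Gamma 11, Delta 12, Epsilon 11, Zeta 6.
Jefferson: Alpha 3, Beta 7, Gamma 11, Delta 13, Epsilon 11, Zeta 6.
Delta gets 12 under Adams and 13 under Jefferson.

12 and 13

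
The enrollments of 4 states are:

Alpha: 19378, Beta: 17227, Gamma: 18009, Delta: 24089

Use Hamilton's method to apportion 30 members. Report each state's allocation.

Alpha 7, Beta 7, Gamma 7, Delta 9

The standard divisor is 78703/30 ≈ 2623.433.
Standard quotas: Alpha 7.3865, Beta 6.5666, Gamma 6.8647, Delta 9.1822.
Lower quotas: Alpha 7, Beta 6, Gamma 6, Delta 9 (sum 28, leaving 2 seats).
Remainders in descending order: Gamma 0.8647, Beta 0.5666, Alpha 0.3865, Delta 0.1822.
The surplus seats go to Gamma, Beta.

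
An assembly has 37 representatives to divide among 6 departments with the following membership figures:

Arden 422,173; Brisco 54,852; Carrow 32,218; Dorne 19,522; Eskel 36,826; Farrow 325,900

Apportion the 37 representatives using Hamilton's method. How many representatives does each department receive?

The standard divisor is 891491/37 ≈ 24094.351.
Standard quotas: Arden 17.5217, Brisco 2.2766, Carrow 1.3372, Dorne 0.8102, Eskel 1.5284, Farrow 13.5260.
Lower quotas: Arden 17, Brisco 2, Carrow 1, Dorne 0, Eskel 1, Farrow 13 (sum 34, leaving 3 seats).
Remainders in descending order: Dorne 0.8102, Eskel 0.5284, Farrow 0.5260, Arden 0.5217, Carrow 0.3372, Brisco 0.2766.
Largest remainders: Dorne, Eskel, Farrow receive the extra seats.

Arden: 17, Brisco: 2, Carrow: 1, Dorne: 1, Eskel: 2, Farrow: 14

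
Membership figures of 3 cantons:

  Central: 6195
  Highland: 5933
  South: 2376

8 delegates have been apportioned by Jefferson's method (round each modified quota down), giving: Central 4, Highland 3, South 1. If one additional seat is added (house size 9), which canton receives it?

Highland

Priority for the next seat is population ÷ (current seats + 1).
Priorities: Central 1239.000, Highland 1483.250, South 1188.000.
Highest priority: Highland.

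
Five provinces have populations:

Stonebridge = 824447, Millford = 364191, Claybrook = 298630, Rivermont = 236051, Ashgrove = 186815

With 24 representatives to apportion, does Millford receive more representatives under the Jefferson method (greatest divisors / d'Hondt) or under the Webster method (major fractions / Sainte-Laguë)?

Jefferson: Stonebridge 11, Millford 4, Claybrook 4, Rivermont 3, Ashgrove 2.
Webster: Stonebridge 10, Millford 5, Claybrook 4, Rivermont 3, Ashgrove 2.
Millford gets 4 under Jefferson and 5 under Webster.

Webster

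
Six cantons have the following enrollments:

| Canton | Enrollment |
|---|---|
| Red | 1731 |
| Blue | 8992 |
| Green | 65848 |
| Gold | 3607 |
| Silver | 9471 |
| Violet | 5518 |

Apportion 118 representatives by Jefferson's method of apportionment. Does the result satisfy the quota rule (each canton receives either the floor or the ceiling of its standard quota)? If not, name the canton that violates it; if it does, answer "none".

Green

Standard quotas: Red 2.146, Blue 11.149, Green 81.647, Gold 4.472, Silver 11.743, Violet 6.842.
Jefferson allocation: Red 2, Blue 11, Green 83, Gold 4, Silver 12, Violet 6.
Green has quota 81.647 (lower 81, upper 82) but receives 83 — outside the quota interval.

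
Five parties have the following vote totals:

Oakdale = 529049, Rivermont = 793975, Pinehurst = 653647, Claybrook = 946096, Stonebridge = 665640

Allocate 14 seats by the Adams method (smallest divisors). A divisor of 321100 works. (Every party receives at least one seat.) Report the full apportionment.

Oakdale 2; Rivermont 3; Pinehurst 3; Claybrook 3; Stonebridge 3

With modified divisor 321100: modified quotas Oakdale 1.648, Rivermont 2.473, Pinehurst 2.036, Claybrook 2.946, Stonebridge 2.073.
Rounding up: Oakdale 2, Rivermont 3, Pinehurst 3, Claybrook 3, Stonebridge 3 (total 14).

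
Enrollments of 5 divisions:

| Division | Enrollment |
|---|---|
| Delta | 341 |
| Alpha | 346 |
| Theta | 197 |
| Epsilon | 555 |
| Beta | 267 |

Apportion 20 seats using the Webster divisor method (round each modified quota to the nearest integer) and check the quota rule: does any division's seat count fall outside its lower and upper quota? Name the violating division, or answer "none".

none

Standard quotas: Delta 3.998, Alpha 4.056, Theta 2.309, Epsilon 6.506, Beta 3.130.
Webster allocation: Delta 4, Alpha 4, Theta 2, Epsilon 7, Beta 3.
Every allocation lies between the lower and upper quota.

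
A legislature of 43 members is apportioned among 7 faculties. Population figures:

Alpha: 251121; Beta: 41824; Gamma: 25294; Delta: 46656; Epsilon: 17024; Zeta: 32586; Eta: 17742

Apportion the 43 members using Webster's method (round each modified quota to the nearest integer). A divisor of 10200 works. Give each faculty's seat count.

With modified divisor 10200: modified quotas Alpha 24.620, Beta 4.100, Gamma 2.480, Delta 4.574, Epsilon 1.669, Zeta 3.195, Eta 1.739.
Rounding to the nearest integer: Alpha 25, Beta 4, Gamma 2, Delta 5, Epsilon 2, Zeta 3, Eta 2 (total 43).

Alpha 25, Beta 4, Gamma 2, Delta 5, Epsilon 2, Zeta 3, Eta 2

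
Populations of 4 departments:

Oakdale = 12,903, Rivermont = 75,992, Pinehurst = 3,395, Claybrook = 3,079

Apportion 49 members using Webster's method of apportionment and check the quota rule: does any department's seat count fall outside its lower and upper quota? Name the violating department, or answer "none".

Rivermont

Standard quotas: Oakdale 6.629, Rivermont 39.044, Pinehurst 1.744, Claybrook 1.582.
Webster allocation: Oakdale 7, Rivermont 38, Pinehurst 2, Claybrook 2.
Rivermont has quota 39.044 (lower 39, upper 40) but receives 38 — outside the quota interval.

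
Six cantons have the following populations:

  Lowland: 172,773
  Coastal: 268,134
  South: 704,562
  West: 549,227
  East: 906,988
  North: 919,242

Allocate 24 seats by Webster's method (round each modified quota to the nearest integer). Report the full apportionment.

Lowland: 1, Coastal: 2, South: 5, West: 4, East: 6, North: 6

Standard divisor 3520926/24 ≈ 146705.25; standard quotas: Lowland 1.178, Coastal 1.828, South 4.803, West 3.744, East 6.182, North 6.266.
Rounding to the nearest integer gives Lowland 1, Coastal 2, South 5, West 4, East 6, North 6 — total 24, matching the house size, so no adjustment is needed.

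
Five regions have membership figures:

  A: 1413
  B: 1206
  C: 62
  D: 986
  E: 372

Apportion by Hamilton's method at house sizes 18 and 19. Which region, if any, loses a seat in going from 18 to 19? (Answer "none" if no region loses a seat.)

At 18 seats: A 6, B 5, C 0, D 5, E 2.
At 19 seats: A 7, B 6, C 0, D 4, E 2.
D drops from 5 to 4.

D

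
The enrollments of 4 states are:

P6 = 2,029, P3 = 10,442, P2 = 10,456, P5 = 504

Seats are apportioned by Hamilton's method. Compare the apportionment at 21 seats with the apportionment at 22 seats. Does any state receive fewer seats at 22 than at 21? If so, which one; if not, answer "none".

At 21 seats: P6 2, P3 9, P2 9, P5 1.
At 22 seats: P6 2, P3 10, P2 10, P5 0.
P5 drops from 1 to 0.

P5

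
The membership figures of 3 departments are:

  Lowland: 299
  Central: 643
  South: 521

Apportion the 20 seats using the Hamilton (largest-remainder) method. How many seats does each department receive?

Lowland: 4, Central: 9, South: 7

The standard divisor is 1463/20 ≈ 73.15.
Standard quotas: Lowland 4.087, Central 8.790, South 7.122.
Lower quotas: Lowland 4, Central 8, South 7 (sum 19, leaving 1 seat).
Remainders in descending order: Central 0.790, South 0.122, Lowland 0.087.
Largest remainder: Central receives the extra seat.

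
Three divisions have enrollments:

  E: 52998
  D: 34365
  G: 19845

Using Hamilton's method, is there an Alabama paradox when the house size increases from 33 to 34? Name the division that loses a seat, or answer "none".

At 33 seats: E 16, D 11, G 6.
At 34 seats: E 17, D 11, G 6.
No division's allocation decreased.

none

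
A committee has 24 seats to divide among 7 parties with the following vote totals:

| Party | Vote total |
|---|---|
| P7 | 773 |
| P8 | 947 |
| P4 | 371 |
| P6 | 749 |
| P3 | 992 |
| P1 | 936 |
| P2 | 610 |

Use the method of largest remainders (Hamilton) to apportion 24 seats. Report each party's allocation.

Standard divisor: 5378 ÷ 24 ≈ 224.083.
Standard quotas: P7 3.450, P8 4.226, P4 1.656, P6 3.343, P3 4.427, P1 4.177, P2 2.722.
Lower quotas: P7 3, P8 4, P4 1, P6 3, P3 4, P1 4, P2 2 (sum 21, leaving 3 seats).
Remainders in descending order: P2 0.722, P4 0.656, P7 0.450, P3 0.427, P6 0.343, P8 0.226, P1 0.177.
The surplus seats go to P2, P4, P7.

P7: 4, P8: 4, P4: 2, P6: 3, P3: 4, P1: 4, P2: 3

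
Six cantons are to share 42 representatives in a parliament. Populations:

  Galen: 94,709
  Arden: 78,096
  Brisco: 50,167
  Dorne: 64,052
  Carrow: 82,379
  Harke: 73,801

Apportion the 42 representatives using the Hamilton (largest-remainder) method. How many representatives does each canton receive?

Galen 9; Arden 7; Brisco 5; Dorne 6; Carrow 8; Harke 7

Total 443204; standard divisor 443204/42 ≈ 10552.476.
Standard quotas: Galen 8.9750, Arden 7.4007, Brisco 4.7541, Dorne 6.0699, Carrow 7.8066, Harke 6.9937.
Lower quotas: Galen 8, Arden 7, Brisco 4, Dorne 6, Carrow 7, Harke 6 (sum 38, leaving 4 seats).
Remainders in descending order: Harke 0.9937, Galen 0.9750, Carrow 0.8066, Brisco 0.7541, Arden 0.4007, Dorne 0.0699.
Largest remainders: Harke, Galen, Carrow, Brisco receive the extra seats.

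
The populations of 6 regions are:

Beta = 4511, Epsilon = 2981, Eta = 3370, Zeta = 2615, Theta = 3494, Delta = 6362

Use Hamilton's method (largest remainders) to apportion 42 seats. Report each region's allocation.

Beta 8, Epsilon 5, Eta 6, Zeta 5, Theta 6, Delta 12

The standard divisor is 23333/42 ≈ 555.548.
Standard quotas: Beta 8.1199, Epsilon 5.3659, Eta 6.0661, Zeta 4.7071, Theta 6.2893, Delta 11.4518.
Lower quotas: Beta 8, Epsilon 5, Eta 6, Zeta 4, Theta 6, Delta 11 (sum 40, leaving 2 seats).
Remainders in descending order: Zeta 0.7071, Delta 0.4518, Epsilon 0.3659, Theta 0.2893, Beta 0.1199, Eta 0.0661.
The surplus seats go to Zeta, Delta.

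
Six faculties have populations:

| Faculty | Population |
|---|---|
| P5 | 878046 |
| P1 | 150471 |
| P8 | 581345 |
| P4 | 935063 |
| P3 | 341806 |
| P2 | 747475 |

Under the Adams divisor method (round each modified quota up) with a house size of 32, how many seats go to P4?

8

Standard divisor 3634206/32 ≈ 113568.938; standard quotas: P5 7.731, P1 1.325, P8 5.119, P4 8.233, P3 3.010, P2 6.582.
Rounding up gives 8, 2, 6, 9, 4, 7 = 36 seats, so the divisor must be adjusted.
With modified divisor 125000: modified quotas P5 7.024, P1 1.204, P8 4.651, P4 7.481, P3 2.734, P2 5.980.
Rounding up: P5 8, P1 2, P8 5, P4 8, P3 3, P2 6 (total 32).
P4 receives 8.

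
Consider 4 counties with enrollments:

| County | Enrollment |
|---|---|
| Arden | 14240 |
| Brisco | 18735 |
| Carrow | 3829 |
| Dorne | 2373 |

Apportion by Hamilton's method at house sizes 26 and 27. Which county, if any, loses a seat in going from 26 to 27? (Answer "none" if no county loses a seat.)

At 26 seats: Arden 9, Brisco 12, Carrow 3, Dorne 2.
At 27 seats: Arden 10, Brisco 13, Carrow 3, Dorne 1.
Dorne drops from 2 to 1.

Dorne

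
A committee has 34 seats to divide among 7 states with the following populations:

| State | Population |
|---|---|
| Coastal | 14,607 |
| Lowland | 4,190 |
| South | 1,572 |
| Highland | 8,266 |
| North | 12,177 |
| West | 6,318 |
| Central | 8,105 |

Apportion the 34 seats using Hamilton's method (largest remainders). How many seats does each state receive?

Coastal=9; Lowland=3; South=1; Highland=5; North=7; West=4; Central=5

Standard divisor: 55235 ÷ 34 ≈ 1624.559.
Standard quotas: Coastal 8.9914, Lowland 2.5792, South 0.9676, Highland 5.0882, North 7.4956, West 3.8891, Central 4.9890.
Lower quotas: Coastal 8, Lowland 2, South 0, Highland 5, North 7, West 3, Central 4 (sum 29, leaving 5 seats).
Remainders in descending order: Coastal 0.9914, Central 0.9890, South 0.9676, West 0.8891, Lowland 0.5792, North 0.4956, Highland 0.0882.
Largest remainders: Coastal, Central, South, West, Lowland receive the extra seats.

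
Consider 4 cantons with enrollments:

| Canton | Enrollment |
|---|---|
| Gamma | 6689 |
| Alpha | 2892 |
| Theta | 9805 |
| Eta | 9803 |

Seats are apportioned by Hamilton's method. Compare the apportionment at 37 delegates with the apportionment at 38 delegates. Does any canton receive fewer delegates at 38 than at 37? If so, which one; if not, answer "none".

Gamma

At 37 seats: Gamma 9, Alpha 4, Theta 12, Eta 12.
At 38 seats: Gamma 8, Alpha 4, Theta 13, Eta 13.
Gamma drops from 9 to 8.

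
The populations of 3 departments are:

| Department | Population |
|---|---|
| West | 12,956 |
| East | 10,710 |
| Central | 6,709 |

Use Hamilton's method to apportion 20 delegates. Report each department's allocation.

West: 9, East: 7, Central: 4

Standard divisor: 30375 ÷ 20 ≈ 1518.75.
Standard quotas: West 8.5307, East 7.0519, Central 4.4174.
Lower quotas: West 8, East 7, Central 4 (sum 19, leaving 1 seat).
Remainders in descending order: West 0.5307, Central 0.4174, East 0.0519.
The surplus seat goes to West.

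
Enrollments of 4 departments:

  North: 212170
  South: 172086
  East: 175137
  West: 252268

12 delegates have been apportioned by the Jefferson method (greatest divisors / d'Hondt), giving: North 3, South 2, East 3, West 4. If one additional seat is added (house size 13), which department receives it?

South

Priority for the next seat is population ÷ (current seats + 1).
Priorities: North 53042.500, South 57362.000, East 43784.250, West 50453.600.
Highest priority: South.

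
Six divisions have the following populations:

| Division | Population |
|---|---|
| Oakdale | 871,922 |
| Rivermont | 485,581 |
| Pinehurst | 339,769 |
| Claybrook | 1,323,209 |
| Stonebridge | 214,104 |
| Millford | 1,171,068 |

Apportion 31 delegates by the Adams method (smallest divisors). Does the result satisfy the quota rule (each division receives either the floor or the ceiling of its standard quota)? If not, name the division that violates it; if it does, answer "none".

none

Standard quotas: Oakdale 6.135, Rivermont 3.417, Pinehurst 2.391, Claybrook 9.311, Stonebridge 1.507, Millford 8.240.
Adams allocation: Oakdale 6, Rivermont 3, Pinehurst 3, Claybrook 9, Stonebridge 2, Millford 8.
Every allocation lies between the lower and upper quota.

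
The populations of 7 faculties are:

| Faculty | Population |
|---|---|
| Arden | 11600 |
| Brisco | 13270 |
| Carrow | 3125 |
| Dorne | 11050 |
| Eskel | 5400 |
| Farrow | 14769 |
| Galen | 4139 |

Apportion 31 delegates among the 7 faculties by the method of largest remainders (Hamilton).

Standard divisor: 63353 ÷ 31 ≈ 2043.645.
Standard quotas: Arden 5.6761, Brisco 6.4933, Carrow 1.5291, Dorne 5.4070, Eskel 2.6423, Farrow 7.2268, Galen 2.0253.
Lower quotas: Arden 5, Brisco 6, Carrow 1, Dorne 5, Eskel 2, Farrow 7, Galen 2 (sum 28, leaving 3 seats).
Remainders in descending order: Arden 0.6761, Eskel 0.6423, Carrow 0.5291, Brisco 0.4933, Dorne 0.4070, Farrow 0.2268, Galen 0.0253.
Largest remainders: Arden, Eskel, Carrow receive the extra seats.

Arden 6, Brisco 6, Carrow 2, Dorne 5, Eskel 3, Farrow 7, Galen 2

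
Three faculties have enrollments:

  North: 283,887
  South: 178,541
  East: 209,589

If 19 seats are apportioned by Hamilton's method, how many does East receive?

6

Standard divisor: 672017 ÷ 19 ≈ 35369.316.
Standard quotas: North 8.0264, South 5.0479, East 5.9257.
Lower quotas: North 8, South 5, East 5 (sum 18, leaving 1 seat).
Remainders in descending order: East 0.9257, South 0.0479, North 0.0264.
The surplus seat goes to East.
East receives 6.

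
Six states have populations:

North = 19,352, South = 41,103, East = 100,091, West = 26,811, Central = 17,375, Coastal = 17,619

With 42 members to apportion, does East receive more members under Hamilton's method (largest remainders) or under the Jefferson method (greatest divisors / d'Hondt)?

Hamilton: North 4, South 8, East 19, West 5, Central 3, Coastal 3.
Jefferson: North 3, South 8, East 20, West 5, Central 3, Coastal 3.
East gets 19 under Hamilton and 20 under Jefferson.

Jefferson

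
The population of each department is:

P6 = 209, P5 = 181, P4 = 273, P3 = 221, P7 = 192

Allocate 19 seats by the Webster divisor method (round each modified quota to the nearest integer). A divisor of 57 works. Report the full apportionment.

With modified divisor 57: modified quotas P6 3.667, P5 3.175, P4 4.789, P3 3.877, P7 3.368.
Rounding to the nearest integer: P6 4, P5 3, P4 5, P3 4, P7 3 (total 19).

P6 4, P5 3, P4 5, P3 4, P7 3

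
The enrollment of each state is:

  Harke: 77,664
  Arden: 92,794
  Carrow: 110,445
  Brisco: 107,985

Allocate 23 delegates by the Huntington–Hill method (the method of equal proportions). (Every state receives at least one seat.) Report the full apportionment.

Harke 5, Arden 5, Carrow 7, Brisco 6

With divisor 16992: modified quotas Harke 4.571, Arden 5.461, Carrow 6.500, Brisco 6.355.
Geometric-mean thresholds: Harke √(4·5)=4.472, Arden √(5·6)=5.477, Carrow √(6·7)=6.481, Brisco √(6·7)=6.481.
Each quota rounded against its threshold gives Harke 5, Arden 5, Carrow 7, Brisco 6 (total 23).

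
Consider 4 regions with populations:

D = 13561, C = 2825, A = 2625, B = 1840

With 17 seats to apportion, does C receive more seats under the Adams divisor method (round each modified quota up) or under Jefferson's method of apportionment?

Adams: D 10, C 3, A 2, B 2.
Jefferson: D 12, C 2, A 2, B 1.
C gets 3 under Adams and 2 under Jefferson.

Adams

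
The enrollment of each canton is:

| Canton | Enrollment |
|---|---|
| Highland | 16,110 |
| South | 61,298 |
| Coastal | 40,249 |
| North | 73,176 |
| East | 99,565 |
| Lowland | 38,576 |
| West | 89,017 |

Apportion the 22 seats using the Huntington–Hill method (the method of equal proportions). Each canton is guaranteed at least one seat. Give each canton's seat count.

Highland 1, South 3, Coastal 2, North 4, East 5, Lowland 2, West 5

With divisor 19041: modified quotas Highland 0.846, South 3.219, Coastal 2.114, North 3.843, East 5.229, Lowland 2.026, West 4.675.
Geometric-mean thresholds: Highland (min 1), South √(3·4)=3.464, Coastal √(2·3)=2.449, North √(3·4)=3.464, East √(5·6)=5.477, Lowland √(2·3)=2.449, West √(4·5)=4.472.
Each quota rounded against its threshold gives Highland 1, South 3, Coastal 2, North 4, East 5, Lowland 2, West 5 (total 22).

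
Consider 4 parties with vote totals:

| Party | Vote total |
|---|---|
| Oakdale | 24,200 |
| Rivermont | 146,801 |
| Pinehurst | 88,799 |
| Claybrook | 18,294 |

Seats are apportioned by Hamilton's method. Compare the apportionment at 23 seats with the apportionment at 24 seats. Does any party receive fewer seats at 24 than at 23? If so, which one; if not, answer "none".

Claybrook

At 23 seats: Oakdale 2, Rivermont 12, Pinehurst 7, Claybrook 2.
At 24 seats: Oakdale 2, Rivermont 13, Pinehurst 8, Claybrook 1.
Claybrook drops from 2 to 1.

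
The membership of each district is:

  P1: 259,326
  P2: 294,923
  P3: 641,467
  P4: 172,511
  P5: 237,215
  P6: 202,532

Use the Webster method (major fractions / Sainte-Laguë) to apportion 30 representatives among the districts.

Standard divisor 1807974/30 ≈ 60265.8; standard quotas: P1 4.303, P2 4.894, P3 10.644, P4 2.863, P5 3.936, P6 3.361.
Rounding to the nearest integer gives P1 4, P2 5, P3 11, P4 3, P5 4, P6 3 — total 30, matching the house size, so no adjustment is needed.

P1 4, P2 5, P3 11, P4 3, P5 4, P6 3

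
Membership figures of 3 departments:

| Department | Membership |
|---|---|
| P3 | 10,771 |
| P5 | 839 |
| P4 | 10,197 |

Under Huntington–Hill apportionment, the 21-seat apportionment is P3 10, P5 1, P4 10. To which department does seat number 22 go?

P3

Priority for the next seat is population ÷ (√(s·(s+1))).
Priorities: P3 1026.975, P5 593.263, P4 972.246.
Highest priority: P3.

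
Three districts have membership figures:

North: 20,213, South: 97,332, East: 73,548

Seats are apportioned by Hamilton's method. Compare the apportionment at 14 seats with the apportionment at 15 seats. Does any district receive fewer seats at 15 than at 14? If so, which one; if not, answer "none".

North

At 14 seats: North 2, South 7, East 5.
At 15 seats: North 1, South 8, East 6.
North drops from 2 to 1.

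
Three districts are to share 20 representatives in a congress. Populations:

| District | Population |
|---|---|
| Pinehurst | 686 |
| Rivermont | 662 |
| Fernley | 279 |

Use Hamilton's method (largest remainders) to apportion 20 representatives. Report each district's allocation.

Pinehurst: 9, Rivermont: 8, Fernley: 3

Total 1627; standard divisor 1627/20 ≈ 81.35.
Standard quotas: Pinehurst 8.433, Rivermont 8.138, Fernley 3.430.
Lower quotas: Pinehurst 8, Rivermont 8, Fernley 3 (sum 19, leaving 1 seat).
Remainders in descending order: Pinehurst 0.433, Fernley 0.430, Rivermont 0.138.
The surplus seat goes to Pinehurst.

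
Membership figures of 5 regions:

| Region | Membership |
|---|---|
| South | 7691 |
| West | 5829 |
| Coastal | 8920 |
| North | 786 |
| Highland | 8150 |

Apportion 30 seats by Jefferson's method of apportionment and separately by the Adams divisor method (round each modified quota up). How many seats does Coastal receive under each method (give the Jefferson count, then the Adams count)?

9 and 8

Jefferson: South 7, West 6, Coastal 9, North 0, Highland 8.
Adams: South 7, West 6, Coastal 8, North 1, Highland 8.
Coastal gets 9 under Jefferson and 8 under Adams.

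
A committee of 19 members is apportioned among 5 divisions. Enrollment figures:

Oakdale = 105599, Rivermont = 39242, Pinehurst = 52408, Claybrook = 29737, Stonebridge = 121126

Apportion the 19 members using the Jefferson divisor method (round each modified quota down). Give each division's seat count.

Oakdale: 6, Rivermont: 2, Pinehurst: 3, Claybrook: 1, Stonebridge: 7

Standard divisor 348112/19 ≈ 18321.684; standard quotas: Oakdale 5.764, Rivermont 2.142, Pinehurst 2.860, Claybrook 1.623, Stonebridge 6.611.
Rounding down gives 5, 2, 2, 1, 6 = 16 seats, so the divisor must be adjusted.
With modified divisor 16200: modified quotas Oakdale 6.518, Rivermont 2.422, Pinehurst 3.235, Claybrook 1.836, Stonebridge 7.477.
Rounding down: Oakdale 6, Rivermont 2, Pinehurst 3, Claybrook 1, Stonebridge 7 (total 19).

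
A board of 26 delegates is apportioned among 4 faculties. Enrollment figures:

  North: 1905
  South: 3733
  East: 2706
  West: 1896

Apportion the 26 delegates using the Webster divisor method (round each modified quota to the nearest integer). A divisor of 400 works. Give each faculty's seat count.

North 5, South 9, East 7, West 5

With modified divisor 400: modified quotas North 4.763, South 9.332, East 6.765, West 4.740.
Rounding to the nearest integer: North 5, South 9, East 7, West 5 (total 26).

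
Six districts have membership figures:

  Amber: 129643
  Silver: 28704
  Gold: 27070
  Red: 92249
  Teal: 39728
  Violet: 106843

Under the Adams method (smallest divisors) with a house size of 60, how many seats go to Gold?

Standard divisor 424237/60 ≈ 7070.617; standard quotas: Amber 18.335, Silver 4.060, Gold 3.829, Red 13.047, Teal 5.619, Violet 15.111.
Rounding up gives 19, 5, 4, 14, 6, 16 = 64 seats, so the divisor must be adjusted.
With modified divisor 7400: modified quotas Amber 17.519, Silver 3.879, Gold 3.658, Red 12.466, Teal 5.369, Violet 14.438.
Rounding up: Amber 18, Silver 4, Gold 4, Red 13, Teal 6, Violet 15 (total 60).
Gold receives 4.

4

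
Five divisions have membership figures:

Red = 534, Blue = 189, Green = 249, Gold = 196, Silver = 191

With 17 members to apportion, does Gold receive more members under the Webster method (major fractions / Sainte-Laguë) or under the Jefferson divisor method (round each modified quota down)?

Webster

Webster: Red 7, Blue 2, Green 3, Gold 3, Silver 2.
Jefferson: Red 8, Blue 2, Green 3, Gold 2, Silver 2.
Gold gets 3 under Webster and 2 under Jefferson.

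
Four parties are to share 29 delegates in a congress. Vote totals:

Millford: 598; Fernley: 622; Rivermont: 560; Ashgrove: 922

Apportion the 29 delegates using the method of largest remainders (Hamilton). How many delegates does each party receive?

The standard divisor is 2702/29 ≈ 93.172.
Standard quotas: Millford 6.418, Fernley 6.676, Rivermont 6.010, Ashgrove 9.896.
Lower quotas: Millford 6, Fernley 6, Rivermont 6, Ashgrove 9 (sum 27, leaving 2 seats).
Remainders in descending order: Ashgrove 0.896, Fernley 0.676, Millford 0.418, Rivermont 0.010.
Largest remainders: Ashgrove, Fernley receive the extra seats.

Millford=6, Fernley=7, Rivermont=6, Ashgrove=10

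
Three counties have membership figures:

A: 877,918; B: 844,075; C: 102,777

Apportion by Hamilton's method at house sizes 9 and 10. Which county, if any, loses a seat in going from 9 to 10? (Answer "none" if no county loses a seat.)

C

At 9 seats: A 4, B 4, C 1.
At 10 seats: A 5, B 5, C 0.
C drops from 1 to 0.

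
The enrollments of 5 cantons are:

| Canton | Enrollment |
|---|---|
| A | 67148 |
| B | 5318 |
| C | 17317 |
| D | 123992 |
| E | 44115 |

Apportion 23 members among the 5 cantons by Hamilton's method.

The standard divisor is 257890/23 ≈ 11212.609.
Standard quotas: A 5.9886, B 0.4743, C 1.5444, D 11.0583, E 3.9344.
Lower quotas: A 5, B 0, C 1, D 11, E 3 (sum 20, leaving 3 seats).
Remainders in descending order: A 0.9886, E 0.9344, C 0.5444, B 0.4743, D 0.0583.
Largest remainders: A, E, C receive the extra seats.

A 6; B 0; C 2; D 11; E 4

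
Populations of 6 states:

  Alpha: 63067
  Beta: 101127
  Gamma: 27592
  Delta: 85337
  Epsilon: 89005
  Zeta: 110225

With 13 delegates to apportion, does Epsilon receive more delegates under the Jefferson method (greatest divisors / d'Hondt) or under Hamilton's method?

Jefferson: Alpha 2, Beta 3, Gamma 0, Delta 2, Epsilon 3, Zeta 3.
Hamilton: Alpha 2, Beta 3, Gamma 1, Delta 2, Epsilon 2, Zeta 3.
Epsilon gets 3 under Jefferson and 2 under Hamilton.

Jefferson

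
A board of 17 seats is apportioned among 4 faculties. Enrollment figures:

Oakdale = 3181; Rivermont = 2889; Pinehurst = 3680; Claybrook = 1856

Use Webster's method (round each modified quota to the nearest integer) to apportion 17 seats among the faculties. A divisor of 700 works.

With modified divisor 700: modified quotas Oakdale 4.544, Rivermont 4.127, Pinehurst 5.257, Claybrook 2.651.
Rounding to the nearest integer: Oakdale 5, Rivermont 4, Pinehurst 5, Claybrook 3 (total 17).

Oakdale 5, Rivermont 4, Pinehurst 5, Claybrook 3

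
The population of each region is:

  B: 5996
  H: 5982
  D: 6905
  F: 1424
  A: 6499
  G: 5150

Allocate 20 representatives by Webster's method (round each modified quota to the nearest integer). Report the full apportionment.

B 4, H 4, D 4, F 1, A 4, G 3

Standard divisor 31956/20 ≈ 1597.8; standard quotas: B 3.753, H 3.744, D 4.322, F 0.891, A 4.067, G 3.223.
Rounding to the nearest integer gives B 4, H 4, D 4, F 1, A 4, G 3 — total 20, matching the house size, so no adjustment is needed.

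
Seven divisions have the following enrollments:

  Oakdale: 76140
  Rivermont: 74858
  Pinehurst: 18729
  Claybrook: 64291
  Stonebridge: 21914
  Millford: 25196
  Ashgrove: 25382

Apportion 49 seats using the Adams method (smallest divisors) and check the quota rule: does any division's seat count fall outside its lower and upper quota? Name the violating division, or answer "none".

Standard quotas: Oakdale 12.172, Rivermont 11.967, Pinehurst 2.994, Claybrook 10.278, Stonebridge 3.503, Millford 4.028, Ashgrove 4.058.
Adams allocation: Oakdale 12, Rivermont 12, Pinehurst 3, Claybrook 10, Stonebridge 4, Millford 4, Ashgrove 4.
Every allocation lies between the lower and upper quota.

none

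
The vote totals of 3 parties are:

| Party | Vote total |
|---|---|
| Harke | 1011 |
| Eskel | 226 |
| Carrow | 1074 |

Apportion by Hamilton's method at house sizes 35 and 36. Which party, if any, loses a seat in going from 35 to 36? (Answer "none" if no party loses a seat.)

At 35 seats: Harke 15, Eskel 4, Carrow 16.
At 36 seats: Harke 16, Eskel 3, Carrow 17.
Eskel drops from 4 to 3.

Eskel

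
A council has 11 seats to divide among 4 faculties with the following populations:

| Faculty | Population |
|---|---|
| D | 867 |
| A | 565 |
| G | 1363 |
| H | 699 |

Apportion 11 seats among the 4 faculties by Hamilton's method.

D 3, A 2, G 4, H 2

Standard divisor: 3494 ÷ 11 ≈ 317.636.
Standard quotas: D 2.730, A 1.779, G 4.291, H 2.201.
Lower quotas: D 2, A 1, G 4, H 2 (sum 9, leaving 2 seats).
Remainders in descending order: A 0.779, D 0.730, G 0.291, H 0.201.
Largest remainders: A, D receive the extra seats.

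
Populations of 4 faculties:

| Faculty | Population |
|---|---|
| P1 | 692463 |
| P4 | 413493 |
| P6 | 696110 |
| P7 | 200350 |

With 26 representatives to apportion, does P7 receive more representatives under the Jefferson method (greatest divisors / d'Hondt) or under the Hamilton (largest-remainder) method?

Jefferson: P1 9, P4 5, P6 10, P7 2.
Hamilton: P1 9, P4 5, P6 9, P7 3.
P7 gets 2 under Jefferson and 3 under Hamilton.

Hamilton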